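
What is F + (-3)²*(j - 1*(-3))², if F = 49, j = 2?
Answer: 274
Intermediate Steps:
F + (-3)²*(j - 1*(-3))² = 49 + (-3)²*(2 - 1*(-3))² = 49 + 9*(2 + 3)² = 49 + 9*5² = 49 + 9*25 = 49 + 225 = 274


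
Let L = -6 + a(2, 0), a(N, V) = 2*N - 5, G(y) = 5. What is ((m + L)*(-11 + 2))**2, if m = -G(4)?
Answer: 11664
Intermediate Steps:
a(N, V) = -5 + 2*N
m = -5 (m = -1*5 = -5)
L = -7 (L = -6 + (-5 + 2*2) = -6 + (-5 + 4) = -6 - 1 = -7)
((m + L)*(-11 + 2))**2 = ((-5 - 7)*(-11 + 2))**2 = (-12*(-9))**2 = 108**2 = 11664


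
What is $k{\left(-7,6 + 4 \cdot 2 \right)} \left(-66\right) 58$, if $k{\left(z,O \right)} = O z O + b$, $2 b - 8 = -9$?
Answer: $5253930$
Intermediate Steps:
$b = - \frac{1}{2}$ ($b = 4 + \frac{1}{2} \left(-9\right) = 4 - \frac{9}{2} = - \frac{1}{2} \approx -0.5$)
$k{\left(z,O \right)} = - \frac{1}{2} + z O^{2}$ ($k{\left(z,O \right)} = O z O - \frac{1}{2} = z O^{2} - \frac{1}{2} = - \frac{1}{2} + z O^{2}$)
$k{\left(-7,6 + 4 \cdot 2 \right)} \left(-66\right) 58 = \left(- \frac{1}{2} - 7 \left(6 + 4 \cdot 2\right)^{2}\right) \left(-66\right) 58 = \left(- \frac{1}{2} - 7 \left(6 + 8\right)^{2}\right) \left(-66\right) 58 = \left(- \frac{1}{2} - 7 \cdot 14^{2}\right) \left(-66\right) 58 = \left(- \frac{1}{2} - 1372\right) \left(-66\right) 58 = \left(- \frac{2745}{2}\right) \left(-66\right) 58 = 90585 \cdot 58 = 5253930$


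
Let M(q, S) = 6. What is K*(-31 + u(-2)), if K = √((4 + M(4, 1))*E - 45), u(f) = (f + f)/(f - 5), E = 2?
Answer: -1065*I/7 ≈ -152.14*I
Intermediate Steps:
u(f) = 2*f/(-5 + f) (u(f) = (2*f)/(-5 + f) = 2*f/(-5 + f))
K = 5*I (K = √((4 + 6)*2 - 45) = √(10*2 - 45) = √(20 - 45) = √(-25) = 5*I ≈ 5.0*I)
K*(-31 + u(-2)) = (5*I)*(-31 + 2*(-2)/(-5 - 2)) = (5*I)*(-31 + 2*(-2)/(-7)) = (5*I)*(-31 + 2*(-2)*(-⅐)) = (5*I)*(-31 + 4/7) = (5*I)*(-213/7) = -1065*I/7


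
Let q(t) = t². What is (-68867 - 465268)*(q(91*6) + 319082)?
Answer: -329667053730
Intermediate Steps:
(-68867 - 465268)*(q(91*6) + 319082) = (-68867 - 465268)*((91*6)² + 319082) = -534135*(546² + 319082) = -534135*(298116 + 319082) = -534135*617198 = -329667053730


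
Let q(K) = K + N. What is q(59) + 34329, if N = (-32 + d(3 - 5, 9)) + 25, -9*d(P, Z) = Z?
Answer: 34380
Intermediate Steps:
d(P, Z) = -Z/9
N = -8 (N = (-32 - ⅑*9) + 25 = (-32 - 1) + 25 = -33 + 25 = -8)
q(K) = -8 + K (q(K) = K - 8 = -8 + K)
q(59) + 34329 = (-8 + 59) + 34329 = 51 + 34329 = 34380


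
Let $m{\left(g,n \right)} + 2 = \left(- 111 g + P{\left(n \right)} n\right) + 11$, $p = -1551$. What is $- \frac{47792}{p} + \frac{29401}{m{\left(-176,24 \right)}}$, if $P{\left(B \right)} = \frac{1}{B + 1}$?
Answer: $\frac{2721504087}{84210511} \approx 32.318$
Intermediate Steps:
$P{\left(B \right)} = \frac{1}{1 + B}$
$m{\left(g,n \right)} = 9 - 111 g + \frac{n}{1 + n}$ ($m{\left(g,n \right)} = -2 - \left(-11 + 111 g - \frac{n}{1 + n}\right) = -2 + \left(11 - 111 g + \frac{n}{1 + n}\right) = 9 - 111 g + \frac{n}{1 + n}$)
$- \frac{47792}{p} + \frac{29401}{m{\left(-176,24 \right)}} = - \frac{47792}{-1551} + \frac{29401}{\frac{1}{1 + 24} \left(24 + 3 \left(1 + 24\right) \left(3 - -6512\right)\right)} = \left(-47792\right) \left(- \frac{1}{1551}\right) + \frac{29401}{\frac{1}{25} \left(24 + 3 \cdot 25 \left(3 + 6512\right)\right)} = \frac{47792}{1551} + \frac{29401}{\frac{1}{25} \left(24 + 3 \cdot 25 \cdot 6515\right)} = \frac{47792}{1551} + \frac{29401}{\frac{1}{25} \left(24 + 488625\right)} = \frac{47792}{1551} + \frac{29401}{\frac{1}{25} \cdot 488649} = \frac{47792}{1551} + \frac{29401}{\frac{488649}{25}} = \frac{47792}{1551} + 29401 \cdot \frac{25}{488649} = \frac{47792}{1551} + \frac{735025}{488649} = \frac{2721504087}{84210511}$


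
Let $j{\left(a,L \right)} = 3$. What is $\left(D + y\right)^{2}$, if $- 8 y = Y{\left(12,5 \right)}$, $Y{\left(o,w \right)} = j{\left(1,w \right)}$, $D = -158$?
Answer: $\frac{1605289}{64} \approx 25083.0$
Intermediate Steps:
$Y{\left(o,w \right)} = 3$
$y = - \frac{3}{8}$ ($y = \left(- \frac{1}{8}\right) 3 = - \frac{3}{8} \approx -0.375$)
$\left(D + y\right)^{2} = \left(-158 - \frac{3}{8}\right)^{2} = \left(- \frac{1267}{8}\right)^{2} = \frac{1605289}{64}$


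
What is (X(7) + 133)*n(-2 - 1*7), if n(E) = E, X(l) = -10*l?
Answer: -567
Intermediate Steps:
(X(7) + 133)*n(-2 - 1*7) = (-10*7 + 133)*(-2 - 1*7) = (-70 + 133)*(-2 - 7) = 63*(-9) = -567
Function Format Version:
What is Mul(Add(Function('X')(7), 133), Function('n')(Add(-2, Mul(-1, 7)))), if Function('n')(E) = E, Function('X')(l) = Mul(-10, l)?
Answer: -567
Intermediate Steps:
Mul(Add(Function('X')(7), 133), Function('n')(Add(-2, Mul(-1, 7)))) = Mul(Add(Mul(-10, 7), 133), Add(-2, Mul(-1, 7))) = Mul(Add(-70, 133), Add(-2, -7)) = Mul(63, -9) = -567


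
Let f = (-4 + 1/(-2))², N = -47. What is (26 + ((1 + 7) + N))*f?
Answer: -1053/4 ≈ -263.25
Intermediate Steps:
f = 81/4 (f = (-4 - ½)² = (-9/2)² = 81/4 ≈ 20.250)
(26 + ((1 + 7) + N))*f = (26 + ((1 + 7) - 47))*(81/4) = (26 + (8 - 47))*(81/4) = (26 - 39)*(81/4) = -13*81/4 = -1053/4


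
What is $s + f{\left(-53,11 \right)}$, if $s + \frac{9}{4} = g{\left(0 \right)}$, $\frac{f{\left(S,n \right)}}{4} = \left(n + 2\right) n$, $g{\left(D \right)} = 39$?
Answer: $\frac{2435}{4} \approx 608.75$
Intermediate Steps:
$f{\left(S,n \right)} = 4 n \left(2 + n\right)$ ($f{\left(S,n \right)} = 4 \left(n + 2\right) n = 4 \left(2 + n\right) n = 4 n \left(2 + n\right)$)
$s = \frac{147}{4}$ ($s = - \frac{9}{4} + 39 = \frac{147}{4} \approx 36.75$)
$s + f{\left(-53,11 \right)} = \frac{147}{4} + 4 \cdot 11 \left(2 + 11\right) = \frac{147}{4} + 4 \cdot 11 \cdot 13 = \frac{147}{4} + 572 = \frac{2435}{4}$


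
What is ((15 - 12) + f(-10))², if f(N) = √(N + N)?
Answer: -11 + 12*I*√5 ≈ -11.0 + 26.833*I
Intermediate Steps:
f(N) = √2*√N (f(N) = √(2*N) = √2*√N)
((15 - 12) + f(-10))² = ((15 - 12) + √2*√(-10))² = (3 + √2*(I*√10))² = (3 + 2*I*√5)²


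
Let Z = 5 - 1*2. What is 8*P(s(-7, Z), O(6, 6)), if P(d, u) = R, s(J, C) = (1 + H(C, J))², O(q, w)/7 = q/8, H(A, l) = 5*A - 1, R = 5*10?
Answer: 400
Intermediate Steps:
Z = 3 (Z = 5 - 2 = 3)
R = 50
H(A, l) = -1 + 5*A
O(q, w) = 7*q/8 (O(q, w) = 7*(q/8) = 7*q/8)
s(J, C) = 25*C² (s(J, C) = (1 + (-1 + 5*C))² = (5*C)² = 25*C²)
P(d, u) = 50
8*P(s(-7, Z), O(6, 6)) = 8*50 = 400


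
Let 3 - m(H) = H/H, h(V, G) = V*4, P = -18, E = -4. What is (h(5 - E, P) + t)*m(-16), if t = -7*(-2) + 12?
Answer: 124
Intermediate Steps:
h(V, G) = 4*V
t = 26 (t = 14 + 12 = 26)
m(H) = 2 (m(H) = 3 - H/H = 3 - 1*1 = 3 - 1 = 2)
(h(5 - E, P) + t)*m(-16) = (4*(5 - 1*(-4)) + 26)*2 = (4*(5 + 4) + 26)*2 = (4*9 + 26)*2 = (36 + 26)*2 = 62*2 = 124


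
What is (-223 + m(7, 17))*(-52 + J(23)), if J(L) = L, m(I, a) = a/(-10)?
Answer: 65163/10 ≈ 6516.3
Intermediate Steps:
m(I, a) = -a/10 (m(I, a) = a*(-⅒) = -a/10)
(-223 + m(7, 17))*(-52 + J(23)) = (-223 - ⅒*17)*(-52 + 23) = (-223 - 17/10)*(-29) = -2247/10*(-29) = 65163/10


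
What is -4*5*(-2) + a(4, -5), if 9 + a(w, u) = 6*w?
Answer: 55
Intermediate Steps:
a(w, u) = -9 + 6*w
-4*5*(-2) + a(4, -5) = -4*5*(-2) + (-9 + 6*4) = -20*(-2) + (-9 + 24) = 40 + 15 = 55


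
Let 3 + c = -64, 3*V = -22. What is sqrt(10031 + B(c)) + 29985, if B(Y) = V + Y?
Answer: 29985 + sqrt(89610)/3 ≈ 30085.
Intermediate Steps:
V = -22/3 (V = (1/3)*(-22) = -22/3 ≈ -7.3333)
c = -67 (c = -3 - 64 = -67)
B(Y) = -22/3 + Y
sqrt(10031 + B(c)) + 29985 = sqrt(10031 + (-22/3 - 67)) + 29985 = sqrt(10031 - 223/3) + 29985 = sqrt(29870/3) + 29985 = sqrt(89610)/3 + 29985 = 29985 + sqrt(89610)/3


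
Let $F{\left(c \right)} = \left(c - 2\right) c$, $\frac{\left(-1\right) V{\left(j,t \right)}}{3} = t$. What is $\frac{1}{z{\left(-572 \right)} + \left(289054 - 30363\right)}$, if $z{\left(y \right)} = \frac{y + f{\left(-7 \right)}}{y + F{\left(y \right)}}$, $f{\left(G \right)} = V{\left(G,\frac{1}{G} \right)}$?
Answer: $\frac{2294292}{593512687771} \approx 3.8656 \cdot 10^{-6}$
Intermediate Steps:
$V{\left(j,t \right)} = - 3 t$
$F{\left(c \right)} = c \left(-2 + c\right)$ ($F{\left(c \right)} = \left(-2 + c\right) c = c \left(-2 + c\right)$)
$f{\left(G \right)} = - \frac{3}{G}$
$z{\left(y \right)} = \frac{\frac{3}{7} + y}{y + y \left(-2 + y\right)}$ ($z{\left(y \right)} = \frac{y - \frac{3}{-7}}{y + y \left(-2 + y\right)} = \frac{y - - \frac{3}{7}}{y + y \left(-2 + y\right)} = \frac{y + \frac{3}{7}}{y + y \left(-2 + y\right)} = \frac{\frac{3}{7} + y}{y + y \left(-2 + y\right)}$)
$\frac{1}{z{\left(-572 \right)} + \left(289054 - 30363\right)} = \frac{1}{\frac{\frac{3}{7} - 572}{\left(-572\right) \left(-1 - 572\right)} + \left(289054 - 30363\right)} = \frac{1}{\left(- \frac{1}{572}\right) \frac{1}{-573} \left(- \frac{4001}{7}\right) + \left(289054 - 30363\right)} = \frac{1}{\left(- \frac{1}{572}\right) \left(- \frac{1}{573}\right) \left(- \frac{4001}{7}\right) + 258691} = \frac{1}{- \frac{4001}{2294292} + 258691} = \frac{1}{\frac{593512687771}{2294292}} = \frac{2294292}{593512687771}$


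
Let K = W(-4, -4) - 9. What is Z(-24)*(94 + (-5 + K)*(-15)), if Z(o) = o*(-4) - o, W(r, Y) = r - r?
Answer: 36480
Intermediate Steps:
W(r, Y) = 0
Z(o) = -5*o (Z(o) = -4*o - o = -5*o)
K = -9 (K = 0 - 9 = -9)
Z(-24)*(94 + (-5 + K)*(-15)) = (-5*(-24))*(94 + (-5 - 9)*(-15)) = 120*(94 - 14*(-15)) = 120*(94 + 210) = 120*304 = 36480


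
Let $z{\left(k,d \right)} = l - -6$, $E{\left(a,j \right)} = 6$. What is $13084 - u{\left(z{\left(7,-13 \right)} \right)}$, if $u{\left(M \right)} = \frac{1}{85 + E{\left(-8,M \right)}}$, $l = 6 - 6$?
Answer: $\frac{1190643}{91} \approx 13084.0$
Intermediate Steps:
$l = 0$ ($l = 6 - 6 = 0$)
$z{\left(k,d \right)} = 6$ ($z{\left(k,d \right)} = 0 - -6 = 0 + 6 = 6$)
$u{\left(M \right)} = \frac{1}{91}$ ($u{\left(M \right)} = \frac{1}{85 + 6} = \frac{1}{91}$)
$13084 - u{\left(z{\left(7,-13 \right)} \right)} = 13084 - \frac{1}{91} = \frac{1190643}{91}$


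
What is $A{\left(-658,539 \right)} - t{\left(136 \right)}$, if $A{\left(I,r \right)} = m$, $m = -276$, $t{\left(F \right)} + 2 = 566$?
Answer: $-840$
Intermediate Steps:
$t{\left(F \right)} = 564$ ($t{\left(F \right)} = -2 + 566 = 564$)
$A{\left(I,r \right)} = -276$
$A{\left(-658,539 \right)} - t{\left(136 \right)} = -276 - 564 = -840$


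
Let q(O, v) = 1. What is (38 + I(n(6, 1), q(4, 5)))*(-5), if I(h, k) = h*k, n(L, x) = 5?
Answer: -215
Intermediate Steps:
(38 + I(n(6, 1), q(4, 5)))*(-5) = (38 + 5*1)*(-5) = (38 + 5)*(-5) = 43*(-5) = -215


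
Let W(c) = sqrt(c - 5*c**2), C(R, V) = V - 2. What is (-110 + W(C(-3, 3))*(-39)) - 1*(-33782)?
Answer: 33672 - 78*I ≈ 33672.0 - 78.0*I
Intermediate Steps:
C(R, V) = -2 + V
(-110 + W(C(-3, 3))*(-39)) - 1*(-33782) = (-110 + sqrt((-2 + 3)*(1 - 5*(-2 + 3)))*(-39)) - 1*(-33782) = (-110 + sqrt(1*(1 - 5*1))*(-39)) + 33782 = (-110 + sqrt(1*(1 - 5))*(-39)) + 33782 = (-110 + sqrt(1*(-4))*(-39)) + 33782 = (-110 + sqrt(-4)*(-39)) + 33782 = (-110 + (2*I)*(-39)) + 33782 = (-110 - 78*I) + 33782 = 33672 - 78*I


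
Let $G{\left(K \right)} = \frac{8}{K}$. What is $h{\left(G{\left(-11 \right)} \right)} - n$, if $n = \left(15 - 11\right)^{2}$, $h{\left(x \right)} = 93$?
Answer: $77$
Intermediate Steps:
$n = 16$ ($n = 4^{2} = 16$)
$h{\left(G{\left(-11 \right)} \right)} - n = 93 - 16 = 77$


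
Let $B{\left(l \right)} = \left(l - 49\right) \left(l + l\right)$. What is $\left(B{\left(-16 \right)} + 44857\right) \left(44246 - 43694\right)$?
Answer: $25909224$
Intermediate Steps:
$B{\left(l \right)} = 2 l \left(-49 + l\right)$ ($B{\left(l \right)} = \left(-49 + l\right) 2 l = 2 l \left(-49 + l\right)$)
$\left(B{\left(-16 \right)} + 44857\right) \left(44246 - 43694\right) = \left(2 \left(-16\right) \left(-49 - 16\right) + 44857\right) \left(44246 - 43694\right) = \left(2 \left(-16\right) \left(-65\right) + 44857\right) 552 = \left(2080 + 44857\right) 552 = 46937 \cdot 552 = 25909224$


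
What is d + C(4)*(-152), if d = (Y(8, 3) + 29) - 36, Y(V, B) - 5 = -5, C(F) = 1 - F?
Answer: 449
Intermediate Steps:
Y(V, B) = 0 (Y(V, B) = 5 - 5 = 0)
d = -7 (d = (0 + 29) - 36 = 29 - 36 = -7)
d + C(4)*(-152) = -7 + (1 - 1*4)*(-152) = -7 + (1 - 4)*(-152) = -7 - 3*(-152) = -7 + 456 = 449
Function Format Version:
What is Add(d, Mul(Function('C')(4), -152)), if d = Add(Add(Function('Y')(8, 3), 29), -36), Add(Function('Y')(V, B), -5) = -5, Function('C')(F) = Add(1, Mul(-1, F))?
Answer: 449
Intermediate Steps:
Function('Y')(V, B) = 0 (Function('Y')(V, B) = Add(5, -5) = 0)
d = -7 (d = Add(Add(0, 29), -36) = Add(29, -36) = -7)
Add(d, Mul(Function('C')(4), -152)) = Add(-7, Mul(Add(1, Mul(-1, 4)), -152)) = Add(-7, Mul(Add(1, -4), -152)) = Add(-7, Mul(-3, -152)) = Add(-7, 456) = 449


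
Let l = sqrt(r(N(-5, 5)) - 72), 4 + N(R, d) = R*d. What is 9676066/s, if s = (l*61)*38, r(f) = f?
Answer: -4838033*I*sqrt(101)/117059 ≈ -415.36*I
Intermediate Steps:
N(R, d) = -4 + R*d
l = I*sqrt(101) (l = sqrt((-4 - 5*5) - 72) = sqrt((-4 - 25) - 72) = sqrt(-29 - 72) = sqrt(-101) = I*sqrt(101) ≈ 10.05*I)
s = 2318*I*sqrt(101) (s = ((I*sqrt(101))*61)*38 = (61*I*sqrt(101))*38 = 2318*I*sqrt(101) ≈ 23296.0*I)
9676066/s = 9676066/((2318*I*sqrt(101))) = 9676066*(-I*sqrt(101)/234118) = -4838033*I*sqrt(101)/117059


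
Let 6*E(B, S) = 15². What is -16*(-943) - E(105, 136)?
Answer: 30101/2 ≈ 15051.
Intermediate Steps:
E(B, S) = 75/2 (E(B, S) = (⅙)*15² = (⅙)*225 = 75/2)
-16*(-943) - E(105, 136) = -16*(-943) - 1*75/2 = 15088 - 75/2 = 30101/2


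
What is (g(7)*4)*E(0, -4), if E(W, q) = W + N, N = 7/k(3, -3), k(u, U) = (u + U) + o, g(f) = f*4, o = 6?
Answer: 392/3 ≈ 130.67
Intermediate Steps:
g(f) = 4*f
k(u, U) = 6 + U + u (k(u, U) = (u + U) + 6 = (U + u) + 6 = 6 + U + u)
N = 7/6 (N = 7/(6 - 3 + 3) = 7/6 ≈ 1.1667)
E(W, q) = 7/6 + W (E(W, q) = W + 7/6 = 7/6 + W)
(g(7)*4)*E(0, -4) = ((4*7)*4)*(7/6 + 0) = (28*4)*(7/6) = 112*(7/6) = 392/3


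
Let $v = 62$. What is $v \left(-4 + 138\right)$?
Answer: $8308$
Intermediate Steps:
$v \left(-4 + 138\right) = 62 \left(-4 + 138\right) = 62 \cdot 134 = 8308$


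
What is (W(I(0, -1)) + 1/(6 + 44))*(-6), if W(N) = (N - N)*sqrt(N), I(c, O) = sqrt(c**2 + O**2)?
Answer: -3/25 ≈ -0.12000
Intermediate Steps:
I(c, O) = sqrt(O**2 + c**2)
W(N) = 0 (W(N) = 0*sqrt(N) = 0)
(W(I(0, -1)) + 1/(6 + 44))*(-6) = (0 + 1/(6 + 44))*(-6) = (0 + 1/50)*(-6) = (1/50)*(-6) = -3/25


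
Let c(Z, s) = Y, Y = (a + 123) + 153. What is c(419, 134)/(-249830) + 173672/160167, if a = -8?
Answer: 3096110786/2858180115 ≈ 1.0832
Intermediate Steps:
Y = 268 (Y = (-8 + 123) + 153 = 115 + 153 = 268)
c(Z, s) = 268
c(419, 134)/(-249830) + 173672/160167 = 268/(-249830) + 173672/160167 = 268*(-1/249830) + 173672*(1/160167) = -134/124915 + 173672/160167 = 3096110786/2858180115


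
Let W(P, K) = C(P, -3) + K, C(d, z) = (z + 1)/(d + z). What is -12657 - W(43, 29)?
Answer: -253719/20 ≈ -12686.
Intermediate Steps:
C(d, z) = (1 + z)/(d + z)
W(P, K) = K - 2/(-3 + P) (W(P, K) = (1 - 3)/(P - 3) + K = -2/(-3 + P) + K = K - 2/(-3 + P))
-12657 - W(43, 29) = -12657 - (-2 + 29*(-3 + 43))/(-3 + 43) = -12657 - (-2 + 29*40)/40 = -12657 - (-2 + 1160)/40 = -12657 - 1158/40 = -12657 - 1*579/20 = -12657 - 579/20 = -253719/20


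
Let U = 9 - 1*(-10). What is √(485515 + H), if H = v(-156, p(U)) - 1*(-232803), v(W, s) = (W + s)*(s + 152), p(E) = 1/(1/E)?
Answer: √694891 ≈ 833.60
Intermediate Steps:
U = 19 (U = 9 + 10 = 19)
p(E) = E
v(W, s) = (152 + s)*(W + s) (v(W, s) = (W + s)*(152 + s) = (152 + s)*(W + s))
H = 209376 (H = (19² + 152*(-156) + 152*19 - 156*19) - 1*(-232803) = (361 - 23712 + 2888 - 2964) + 232803 = -23427 + 232803 = 209376)
√(485515 + H) = √(485515 + 209376) = √694891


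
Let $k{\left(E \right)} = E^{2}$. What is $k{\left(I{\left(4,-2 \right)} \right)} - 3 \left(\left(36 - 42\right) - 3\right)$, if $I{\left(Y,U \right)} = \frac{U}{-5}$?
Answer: $\frac{679}{25} \approx 27.16$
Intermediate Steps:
$I{\left(Y,U \right)} = - \frac{U}{5}$ ($I{\left(Y,U \right)} = U \left(- \frac{1}{5}\right) = - \frac{U}{5}$)
$k{\left(I{\left(4,-2 \right)} \right)} - 3 \left(\left(36 - 42\right) - 3\right) = \left(\left(- \frac{1}{5}\right) \left(-2\right)\right)^{2} - 3 \left(\left(36 - 42\right) - 3\right) = \left(\frac{2}{5}\right)^{2} - 3 \left(-6 - 3\right) = \frac{4}{25} - -27 = \frac{4}{25} + 27 = \frac{679}{25}$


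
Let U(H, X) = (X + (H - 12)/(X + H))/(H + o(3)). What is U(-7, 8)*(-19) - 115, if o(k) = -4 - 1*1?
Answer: -1589/12 ≈ -132.42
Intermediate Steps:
o(k) = -5 (o(k) = -4 - 1 = -5)
U(H, X) = (X + (-12 + H)/(H + X))/(-5 + H) (U(H, X) = (X + (H - 12)/(X + H))/(H - 5) = (X + (-12 + H)/(H + X))/(-5 + H))
U(-7, 8)*(-19) - 115 = ((-12 - 7 + 8² - 7*8)/((-7)² - 5*(-7) - 5*8 - 7*8))*(-19) - 115 = ((-12 - 7 + 64 - 56)/(49 + 35 - 40 - 56))*(-19) - 115 = (-11/(-12))*(-19) - 115 = -1/12*(-11)*(-19) - 115 = (11/12)*(-19) - 115 = -209/12 - 115 = -1589/12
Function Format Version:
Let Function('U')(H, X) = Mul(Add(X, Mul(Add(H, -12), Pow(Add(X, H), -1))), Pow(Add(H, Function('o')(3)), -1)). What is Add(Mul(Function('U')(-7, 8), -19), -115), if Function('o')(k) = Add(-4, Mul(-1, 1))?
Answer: Rational(-1589, 12) ≈ -132.42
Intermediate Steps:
Function('o')(k) = -5 (Function('o')(k) = Add(-4, -1) = -5)
Function('U')(H, X) = Mul(Pow(Add(-5, H), -1), Add(X, Mul(Pow(Add(H, X), -1), Add(-12, H)))) (Function('U')(H, X) = Mul(Add(X, Mul(Add(H, -12), Pow(Add(X, H), -1))), Pow(Add(H, -5), -1)) = Mul(Add(X, Mul(Add(-12, H), Pow(Add(H, X), -1))), Pow(Add(-5, H), -1)) = Mul(Add(X, Mul(Pow(Add(H, X), -1), Add(-12, H))), Pow(Add(-5, H), -1)) = Mul(Pow(Add(-5, H), -1), Add(X, Mul(Pow(Add(H, X), -1), Add(-12, H)))))
Add(Mul(Function('U')(-7, 8), -19), -115) = Add(Mul(Mul(Pow(Add(Pow(-7, 2), Mul(-5, -7), Mul(-5, 8), Mul(-7, 8)), -1), Add(-12, -7, Pow(8, 2), Mul(-7, 8))), -19), -115) = Add(Mul(Mul(Pow(Add(49, 35, -40, -56), -1), Add(-12, -7, 64, -56)), -19), -115) = Add(Mul(Mul(Pow(-12, -1), -11), -19), -115) = Add(Mul(Mul(Rational(-1, 12), -11), -19), -115) = Add(Mul(Rational(11, 12), -19), -115) = Add(Rational(-209, 12), -115) = Rational(-1589, 12)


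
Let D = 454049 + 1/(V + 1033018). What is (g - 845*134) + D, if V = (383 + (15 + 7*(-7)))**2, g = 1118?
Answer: 394875344404/1154819 ≈ 3.4194e+5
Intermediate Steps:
V = 121801 (V = (383 + (15 - 49))**2 = (383 - 34)**2 = 349**2 = 121801)
D = 524344412132/1154819 (D = 454049 + 1/(121801 + 1033018) = 454049 + 1/1154819 = 524344412132/1154819 ≈ 4.5405e+5)
(g - 845*134) + D = (1118 - 845*134) + 524344412132/1154819 = (1118 - 113230) + 524344412132/1154819 = -112112 + 524344412132/1154819 = 394875344404/1154819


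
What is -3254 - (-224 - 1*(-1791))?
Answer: -4821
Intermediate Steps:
-3254 - (-224 - 1*(-1791)) = -3254 - (-224 + 1791) = -3254 - 1*1567 = -3254 - 1567 = -4821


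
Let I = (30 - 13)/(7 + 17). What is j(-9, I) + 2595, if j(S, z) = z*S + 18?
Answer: 20853/8 ≈ 2606.6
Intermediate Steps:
I = 17/24 ≈ 0.70833
j(S, z) = 18 + S*z (j(S, z) = S*z + 18 = 18 + S*z)
j(-9, I) + 2595 = (18 - 9*17/24) + 2595 = (18 - 51/8) + 2595 = 93/8 + 2595 = 20853/8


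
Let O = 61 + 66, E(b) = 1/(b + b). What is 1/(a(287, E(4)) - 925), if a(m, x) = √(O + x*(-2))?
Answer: -3700/3421993 - 26*√3/3421993 ≈ -0.0010944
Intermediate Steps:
E(b) = 1/(2*b)
O = 127
a(m, x) = √(127 - 2*x) (a(m, x) = √(127 + x*(-2)) = √(127 - 2*x))
1/(a(287, E(4)) - 925) = 1/(√(127 - 1/4) - 925) = 1/(√(127 - 2*⅛) - 925) = 1/(√(127 - ¼) - 925) = 1/(√(507/4) - 925) = 1/(13*√3/2 - 925) = 1/(-925 + 13*√3/2)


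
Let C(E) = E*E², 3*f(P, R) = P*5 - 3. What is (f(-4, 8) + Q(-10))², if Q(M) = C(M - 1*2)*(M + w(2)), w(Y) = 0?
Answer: 2685001489/9 ≈ 2.9833e+8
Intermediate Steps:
f(P, R) = -1 + 5*P/3 (f(P, R) = (P*5 - 3)/3 = (5*P - 3)/3 = (-3 + 5*P)/3 = -1 + 5*P/3)
C(E) = E³
Q(M) = M*(-2 + M)³ (Q(M) = (M - 1*2)³*(M + 0) = (M - 2)³*M = (-2 + M)³*M = M*(-2 + M)³)
(f(-4, 8) + Q(-10))² = ((-1 + (5/3)*(-4)) - 10*(-2 - 10)³)² = ((-1 - 20/3) - 10*(-12)³)² = (-23/3 - 10*(-1728))² = (-23/3 + 17280)² = (51817/3)² = 2685001489/9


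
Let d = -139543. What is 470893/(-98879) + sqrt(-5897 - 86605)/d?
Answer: -470893/98879 - 9*I*sqrt(1142)/139543 ≈ -4.7623 - 0.0021796*I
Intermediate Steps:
470893/(-98879) + sqrt(-5897 - 86605)/d = 470893/(-98879) + sqrt(-5897 - 86605)/(-139543) = 470893*(-1/98879) + sqrt(-92502)*(-1/139543) = -470893/98879 + (9*I*sqrt(1142))*(-1/139543) = -470893/98879 - 9*I*sqrt(1142)/139543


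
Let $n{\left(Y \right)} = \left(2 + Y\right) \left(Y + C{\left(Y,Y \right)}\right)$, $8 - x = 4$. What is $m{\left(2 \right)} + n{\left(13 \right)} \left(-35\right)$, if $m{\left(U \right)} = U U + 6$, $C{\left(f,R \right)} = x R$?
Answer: $-34115$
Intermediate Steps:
$x = 4$ ($x = 8 - 4 = 4$)
$C{\left(f,R \right)} = 4 R$
$n{\left(Y \right)} = 5 Y \left(2 + Y\right)$ ($n{\left(Y \right)} = \left(2 + Y\right) \left(Y + 4 Y\right) = \left(2 + Y\right) 5 Y = 5 Y \left(2 + Y\right)$)
$m{\left(U \right)} = 6 + U^{2}$ ($m{\left(U \right)} = U^{2} + 6 = 6 + U^{2}$)
$m{\left(2 \right)} + n{\left(13 \right)} \left(-35\right) = \left(6 + 2^{2}\right) + 5 \cdot 13 \left(2 + 13\right) \left(-35\right) = \left(6 + 4\right) + 5 \cdot 13 \cdot 15 \left(-35\right) = 10 + 975 \left(-35\right) = 10 - 34125 = -34115$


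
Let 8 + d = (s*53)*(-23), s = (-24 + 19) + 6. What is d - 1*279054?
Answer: -280281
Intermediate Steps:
s = 1 (s = -5 + 6 = 1)
d = -1227 (d = -8 + (1*53)*(-23) = -8 + 53*(-23) = -8 - 1219 = -1227)
d - 1*279054 = -1227 - 1*279054 = -1227 - 279054 = -280281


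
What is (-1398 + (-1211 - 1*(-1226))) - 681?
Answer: -2064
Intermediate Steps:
(-1398 + (-1211 - 1*(-1226))) - 681 = (-1398 + (-1211 + 1226)) - 681 = (-1398 + 15) - 681 = -1383 - 681 = -2064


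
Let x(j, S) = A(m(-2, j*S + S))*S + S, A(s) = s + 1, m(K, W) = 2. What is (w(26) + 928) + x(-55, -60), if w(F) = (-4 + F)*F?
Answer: 1260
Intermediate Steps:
w(F) = F*(-4 + F)
A(s) = 1 + s
x(j, S) = 4*S (x(j, S) = (1 + 2)*S + S = 3*S + S = 4*S)
(w(26) + 928) + x(-55, -60) = (26*(-4 + 26) + 928) + 4*(-60) = (26*22 + 928) - 240 = (572 + 928) - 240 = 1500 - 240 = 1260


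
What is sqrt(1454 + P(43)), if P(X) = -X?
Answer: sqrt(1411) ≈ 37.563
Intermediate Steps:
sqrt(1454 + P(43)) = sqrt(1454 - 1*43) = sqrt(1454 - 43) = sqrt(1411)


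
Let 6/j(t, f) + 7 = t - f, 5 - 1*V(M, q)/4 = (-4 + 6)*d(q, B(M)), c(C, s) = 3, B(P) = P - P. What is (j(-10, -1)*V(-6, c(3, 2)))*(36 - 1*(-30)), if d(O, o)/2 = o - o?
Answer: -495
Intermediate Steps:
B(P) = 0
d(O, o) = 0 (d(O, o) = 2*(o - o) = 2*0 = 0)
V(M, q) = 20 (V(M, q) = 20 - 4*(-4 + 6)*0 = 20 - 8*0 = 20 - 4*0 = 20 + 0 = 20)
j(t, f) = 6/(-7 + t - f) (j(t, f) = 6/(-7 + (t - f)) = 6/(-7 + t - f))
(j(-10, -1)*V(-6, c(3, 2)))*(36 - 1*(-30)) = ((6/(-7 - 10 - 1*(-1)))*20)*(36 - 1*(-30)) = ((6/(-7 - 10 + 1))*20)*(36 + 30) = ((6/(-16))*20)*66 = ((6*(-1/16))*20)*66 = -3/8*20*66 = -15/2*66 = -495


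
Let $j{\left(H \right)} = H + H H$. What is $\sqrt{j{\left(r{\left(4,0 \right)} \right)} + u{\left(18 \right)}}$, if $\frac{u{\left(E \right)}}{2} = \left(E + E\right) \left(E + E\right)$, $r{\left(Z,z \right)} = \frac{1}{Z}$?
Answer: $\frac{\sqrt{41477}}{4} \approx 50.915$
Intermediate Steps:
$u{\left(E \right)} = 8 E^{2}$ ($u{\left(E \right)} = 2 \left(E + E\right) \left(E + E\right) = 2 \cdot 2 E 2 E = 2 \cdot 4 E^{2} = 8 E^{2}$)
$j{\left(H \right)} = H + H^{2}$
$\sqrt{j{\left(r{\left(4,0 \right)} \right)} + u{\left(18 \right)}} = \sqrt{\frac{1 + \frac{1}{4}}{4} + 8 \cdot 18^{2}} = \sqrt{\frac{1 + \frac{1}{4}}{4} + 8 \cdot 324} = \sqrt{\frac{1}{4} \cdot \frac{5}{4} + 2592} = \sqrt{\frac{5}{16} + 2592} = \sqrt{\frac{41477}{16}} = \frac{\sqrt{41477}}{4}$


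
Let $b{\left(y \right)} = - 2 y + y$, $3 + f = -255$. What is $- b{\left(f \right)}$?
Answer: $-258$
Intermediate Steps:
$f = -258$ ($f = -3 - 255 = -258$)
$b{\left(y \right)} = - y$
$- b{\left(f \right)} = - \left(-1\right) \left(-258\right) = \left(-1\right) 258 = -258$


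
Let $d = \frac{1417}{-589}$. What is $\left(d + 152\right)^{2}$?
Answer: $\frac{7763548321}{346921} \approx 22378.0$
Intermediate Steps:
$d = - \frac{1417}{589}$ ($d = 1417 \left(- \frac{1}{589}\right) = - \frac{1417}{589} \approx -2.4058$)
$\left(d + 152\right)^{2} = \left(- \frac{1417}{589} + 152\right)^{2} = \left(\frac{88111}{589}\right)^{2} = \frac{7763548321}{346921}$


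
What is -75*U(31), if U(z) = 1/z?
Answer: -75/31 ≈ -2.4194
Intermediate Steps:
-75*U(31) = -75/31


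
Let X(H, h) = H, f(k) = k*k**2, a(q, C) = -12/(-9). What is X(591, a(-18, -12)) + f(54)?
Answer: 158055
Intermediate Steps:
a(q, C) = 4/3 (a(q, C) = -12*(-1/9) = 4/3)
f(k) = k**3
X(591, a(-18, -12)) + f(54) = 591 + 54**3 = 591 + 157464 = 158055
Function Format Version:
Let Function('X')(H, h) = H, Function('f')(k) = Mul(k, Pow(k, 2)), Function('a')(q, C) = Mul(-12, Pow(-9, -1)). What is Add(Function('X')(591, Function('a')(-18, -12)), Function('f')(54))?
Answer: 158055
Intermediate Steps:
Function('a')(q, C) = Rational(4, 3) (Function('a')(q, C) = Mul(-12, Rational(-1, 9)) = Rational(4, 3))
Function('f')(k) = Pow(k, 3)
Add(Function('X')(591, Function('a')(-18, -12)), Function('f')(54)) = Add(591, Pow(54, 3)) = Add(591, 157464) = 158055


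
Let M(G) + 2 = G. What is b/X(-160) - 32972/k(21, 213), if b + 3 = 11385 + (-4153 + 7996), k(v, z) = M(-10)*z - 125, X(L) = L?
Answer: -7108541/85792 ≈ -82.858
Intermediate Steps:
M(G) = -2 + G
k(v, z) = -125 - 12*z (k(v, z) = (-2 - 10)*z - 125 = -12*z - 125 = -125 - 12*z)
b = 15225 (b = -3 + (11385 + (-4153 + 7996)) = -3 + (11385 + 3843) = -3 + 15228 = 15225)
b/X(-160) - 32972/k(21, 213) = 15225/(-160) - 32972/(-125 - 12*213) = 15225*(-1/160) - 32972/(-125 - 2556) = -3045/32 - 32972/(-2681) = -3045/32 - 32972*(-1/2681) = -3045/32 + 32972/2681 = -7108541/85792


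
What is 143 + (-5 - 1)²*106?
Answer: 3959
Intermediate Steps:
143 + (-5 - 1)²*106 = 143 + (-6)²*106 = 143 + 36*106 = 143 + 3816 = 3959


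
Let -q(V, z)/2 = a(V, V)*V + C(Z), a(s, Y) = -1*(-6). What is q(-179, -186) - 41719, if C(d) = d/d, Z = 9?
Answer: -39573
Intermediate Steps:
a(s, Y) = 6
C(d) = 1
q(V, z) = -2 - 12*V (q(V, z) = -2*(6*V + 1) = -2*(1 + 6*V) = -2 - 12*V)
q(-179, -186) - 41719 = (-2 - 12*(-179)) - 41719 = (-2 + 2148) - 41719 = 2146 - 41719 = -39573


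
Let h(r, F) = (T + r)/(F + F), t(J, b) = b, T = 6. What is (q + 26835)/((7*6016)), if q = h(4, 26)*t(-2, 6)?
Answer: 174435/273728 ≈ 0.63726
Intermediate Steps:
h(r, F) = (6 + r)/(2*F) (h(r, F) = (6 + r)/(F + F) = (6 + r)/((2*F)) = (6 + r)*(1/(2*F)) = (6 + r)/(2*F))
q = 15/13 (q = ((½)*(6 + 4)/26)*6 = ((½)*(1/26)*10)*6 = (5/26)*6 = 15/13 ≈ 1.1538)
(q + 26835)/((7*6016)) = (15/13 + 26835)/((7*6016)) = (348870/13)/42112 = (348870/13)*(1/42112) = 174435/273728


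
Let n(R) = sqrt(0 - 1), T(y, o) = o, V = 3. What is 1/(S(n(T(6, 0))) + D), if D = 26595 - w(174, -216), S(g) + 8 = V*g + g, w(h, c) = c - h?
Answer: 26977/727758545 - 4*I/727758545 ≈ 3.7069e-5 - 5.4963e-9*I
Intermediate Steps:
n(R) = I (n(R) = sqrt(-1) = I)
S(g) = -8 + 4*g (S(g) = -8 + (3*g + g) = -8 + 4*g)
D = 26985 (D = 26595 - (-216 - 1*174) = 26595 - (-216 - 174) = 26595 - 1*(-390) = 26595 + 390 = 26985)
1/(S(n(T(6, 0))) + D) = 1/((-8 + 4*I) + 26985) = 1/(26977 + 4*I) = (26977 - 4*I)/727758545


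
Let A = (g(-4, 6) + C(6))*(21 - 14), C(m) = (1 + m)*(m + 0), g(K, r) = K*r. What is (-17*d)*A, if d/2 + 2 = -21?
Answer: 98532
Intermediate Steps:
d = -46 (d = -4 + 2*(-21) = -4 - 42 = -46)
C(m) = m*(1 + m) (C(m) = (1 + m)*m = m*(1 + m))
A = 126 (A = (-4*6 + 6*(1 + 6))*(21 - 14) = (-24 + 6*7)*7 = (-24 + 42)*7 = 18*7 = 126)
(-17*d)*A = -17*(-46)*126 = 782*126 = 98532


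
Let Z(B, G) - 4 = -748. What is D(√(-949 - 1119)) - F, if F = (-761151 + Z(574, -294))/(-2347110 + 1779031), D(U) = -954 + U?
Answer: -542709261/568079 + 2*I*√517 ≈ -955.34 + 45.475*I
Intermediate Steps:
Z(B, G) = -744 (Z(B, G) = 4 - 748 = -744)
F = 761895/568079 (F = (-761151 - 744)/(-2347110 + 1779031) = -761895/(-568079) = -761895*(-1/568079) = 761895/568079 ≈ 1.3412)
D(√(-949 - 1119)) - F = (-954 + √(-949 - 1119)) - 1*761895/568079 = (-954 + √(-2068)) - 761895/568079 = (-954 + 2*I*√517) - 761895/568079 = -542709261/568079 + 2*I*√517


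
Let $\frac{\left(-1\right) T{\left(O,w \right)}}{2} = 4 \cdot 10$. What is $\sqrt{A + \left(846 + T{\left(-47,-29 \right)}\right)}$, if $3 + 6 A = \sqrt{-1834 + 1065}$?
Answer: $\frac{\sqrt{27558 + 6 i \sqrt{769}}}{6} \approx 27.668 + 0.083523 i$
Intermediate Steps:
$T{\left(O,w \right)} = -80$ ($T{\left(O,w \right)} = - 2 \cdot 4 \cdot 10 = \left(-2\right) 40 = -80$)
$A = - \frac{1}{2} + \frac{i \sqrt{769}}{6}$ ($A = - \frac{1}{2} + \frac{\sqrt{-1834 + 1065}}{6} = - \frac{1}{2} + \frac{\sqrt{-769}}{6} = - \frac{1}{2} + \frac{i \sqrt{769}}{6} \approx -0.5 + 4.6218 i$)
$\sqrt{A + \left(846 + T{\left(-47,-29 \right)}\right)} = \sqrt{\left(- \frac{1}{2} + \frac{i \sqrt{769}}{6}\right) + \left(846 - 80\right)} = \sqrt{\left(- \frac{1}{2} + \frac{i \sqrt{769}}{6}\right) + 766} = \sqrt{\frac{1531}{2} + \frac{i \sqrt{769}}{6}}$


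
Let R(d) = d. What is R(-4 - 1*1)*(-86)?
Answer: 430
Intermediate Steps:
R(-4 - 1*1)*(-86) = (-4 - 1*1)*(-86) = (-4 - 1)*(-86) = -5*(-86) = 430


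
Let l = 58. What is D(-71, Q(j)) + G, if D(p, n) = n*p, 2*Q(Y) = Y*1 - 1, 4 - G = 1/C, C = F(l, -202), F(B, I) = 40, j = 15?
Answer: -19721/40 ≈ -493.02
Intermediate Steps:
C = 40
G = 159/40 (G = 4 - 1/40 = 159/40 ≈ 3.9750)
Q(Y) = -½ + Y/2 (Q(Y) = (Y*1 - 1)/2 = (Y - 1)/2 = (-1 + Y)/2 = -½ + Y/2)
D(-71, Q(j)) + G = (-½ + (½)*15)*(-71) + 159/40 = (-½ + 15/2)*(-71) + 159/40 = 7*(-71) + 159/40 = -497 + 159/40 = -19721/40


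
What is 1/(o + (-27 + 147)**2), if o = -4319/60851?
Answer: 8693/125178583 ≈ 6.9445e-5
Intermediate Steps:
o = -617/8693 (o = -4319*1/60851 = -617/8693 ≈ -0.070977)
1/(o + (-27 + 147)**2) = 1/(-617/8693 + (-27 + 147)**2) = 1/(-617/8693 + 120**2) = 1/(-617/8693 + 14400) = 1/(125178583/8693) = 8693/125178583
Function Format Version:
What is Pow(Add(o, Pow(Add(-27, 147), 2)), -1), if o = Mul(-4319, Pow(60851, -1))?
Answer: Rational(8693, 125178583) ≈ 6.9445e-5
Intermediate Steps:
o = Rational(-617, 8693) (o = Mul(-4319, Rational(1, 60851)) = Rational(-617, 8693) ≈ -0.070977)
Pow(Add(o, Pow(Add(-27, 147), 2)), -1) = Pow(Add(Rational(-617, 8693), Pow(Add(-27, 147), 2)), -1) = Pow(Add(Rational(-617, 8693), Pow(120, 2)), -1) = Pow(Add(Rational(-617, 8693), 14400), -1) = Pow(Rational(125178583, 8693), -1) = Rational(8693, 125178583)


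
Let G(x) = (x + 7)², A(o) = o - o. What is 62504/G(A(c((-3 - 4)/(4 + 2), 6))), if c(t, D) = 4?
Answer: 62504/49 ≈ 1275.6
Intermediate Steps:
A(o) = 0
G(x) = (7 + x)²
62504/G(A(c((-3 - 4)/(4 + 2), 6))) = 62504/((7 + 0)²) = 62504/(7²) = 62504/49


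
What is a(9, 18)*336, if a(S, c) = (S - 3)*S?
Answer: 18144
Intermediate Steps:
a(S, c) = S*(-3 + S) (a(S, c) = (-3 + S)*S = S*(-3 + S))
a(9, 18)*336 = (9*(-3 + 9))*336 = (9*6)*336 = 54*336 = 18144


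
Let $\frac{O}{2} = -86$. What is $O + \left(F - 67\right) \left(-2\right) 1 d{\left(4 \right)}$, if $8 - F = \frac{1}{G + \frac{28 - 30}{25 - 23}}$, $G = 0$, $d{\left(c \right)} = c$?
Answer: $292$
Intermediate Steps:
$O = -172$ ($O = 2 \left(-86\right) = -172$)
$F = 9$ ($F = 8 - \frac{1}{0 + \frac{28 - 30}{25 - 23}} = 8 - \frac{1}{0 - \frac{2}{2}} = 8 - \frac{1}{0 - 1} = 8 - \frac{1}{-1} = 8 - -1 = 8 + 1 = 9$)
$O + \left(F - 67\right) \left(-2\right) 1 d{\left(4 \right)} = -172 + \left(9 - 67\right) \left(-2\right) 1 \cdot 4 = -172 - 58 \left(\left(-2\right) 4\right) = -172 - -464 = -172 + 464 = 292$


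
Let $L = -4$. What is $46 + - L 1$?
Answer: $50$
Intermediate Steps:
$46 + - L 1 = 46 + \left(-1\right) \left(-4\right) 1 = 46 + 4 \cdot 1 = 46 + 4 = 50$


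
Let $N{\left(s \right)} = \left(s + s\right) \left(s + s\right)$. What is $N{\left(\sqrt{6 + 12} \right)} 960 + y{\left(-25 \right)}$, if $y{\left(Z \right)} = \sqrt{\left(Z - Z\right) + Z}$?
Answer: $69120 + 5 i \approx 69120.0 + 5.0 i$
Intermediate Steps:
$y{\left(Z \right)} = \sqrt{Z}$ ($y{\left(Z \right)} = \sqrt{0 + Z} = \sqrt{Z}$)
$N{\left(s \right)} = 4 s^{2}$ ($N{\left(s \right)} = 2 s 2 s = 4 s^{2}$)
$N{\left(\sqrt{6 + 12} \right)} 960 + y{\left(-25 \right)} = 4 \left(\sqrt{6 + 12}\right)^{2} \cdot 960 + \sqrt{-25} = 4 \left(\sqrt{18}\right)^{2} \cdot 960 + 5 i = 4 \left(3 \sqrt{2}\right)^{2} \cdot 960 + 5 i = 4 \cdot 18 \cdot 960 + 5 i = 72 \cdot 960 + 5 i = 69120 + 5 i$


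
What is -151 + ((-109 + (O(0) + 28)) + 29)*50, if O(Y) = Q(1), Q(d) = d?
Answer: -2701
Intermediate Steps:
O(Y) = 1
-151 + ((-109 + (O(0) + 28)) + 29)*50 = -151 + ((-109 + (1 + 28)) + 29)*50 = -151 + ((-109 + 29) + 29)*50 = -151 + (-80 + 29)*50 = -151 - 51*50 = -151 - 2550 = -2701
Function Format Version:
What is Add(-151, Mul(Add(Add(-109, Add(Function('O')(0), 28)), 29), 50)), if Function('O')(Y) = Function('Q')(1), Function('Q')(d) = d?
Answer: -2701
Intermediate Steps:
Function('O')(Y) = 1
Add(-151, Mul(Add(Add(-109, Add(Function('O')(0), 28)), 29), 50)) = Add(-151, Mul(Add(Add(-109, Add(1, 28)), 29), 50)) = Add(-151, Mul(Add(Add(-109, 29), 29), 50)) = Add(-151, Mul(Add(-80, 29), 50)) = Add(-151, Mul(-51, 50)) = Add(-151, -2550) = -2701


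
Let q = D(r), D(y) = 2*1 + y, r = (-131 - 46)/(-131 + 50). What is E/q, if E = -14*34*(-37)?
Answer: 475524/113 ≈ 4208.2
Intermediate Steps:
r = 59/27 (r = -177/(-81) = -177*(-1/81) = 59/27 ≈ 2.1852)
E = 17612 (E = -476*(-37) = 17612)
D(y) = 2 + y
q = 113/27 (q = 2 + 59/27 = 113/27 ≈ 4.1852)
E/q = 17612/(113/27) = 17612*(27/113) = 475524/113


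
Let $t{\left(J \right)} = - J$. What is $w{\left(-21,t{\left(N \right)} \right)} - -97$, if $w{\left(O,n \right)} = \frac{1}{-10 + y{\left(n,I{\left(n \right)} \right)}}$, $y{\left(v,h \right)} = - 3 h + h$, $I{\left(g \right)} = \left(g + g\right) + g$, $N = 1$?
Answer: $\frac{387}{4} \approx 96.75$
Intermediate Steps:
$I{\left(g \right)} = 3 g$ ($I{\left(g \right)} = 2 g + g = 3 g$)
$y{\left(v,h \right)} = - 2 h$
$w{\left(O,n \right)} = \frac{1}{-10 - 6 n}$ ($w{\left(O,n \right)} = \frac{1}{-10 - 2 \cdot 3 n} = \frac{1}{-10 - 6 n}$)
$w{\left(-21,t{\left(N \right)} \right)} - -97 = - \frac{1}{10 + 6 \left(\left(-1\right) 1\right)} - -97 = - \frac{1}{10 + 6 \left(-1\right)} + 97 = - \frac{1}{10 - 6} + 97 = - \frac{1}{4} + 97 = \frac{387}{4}$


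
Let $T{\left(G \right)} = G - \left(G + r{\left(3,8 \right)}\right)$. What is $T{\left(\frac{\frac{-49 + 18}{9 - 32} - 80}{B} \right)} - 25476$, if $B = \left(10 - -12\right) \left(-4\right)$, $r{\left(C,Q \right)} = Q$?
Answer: $-25484$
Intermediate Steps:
$B = -88$ ($B = \left(10 + 12\right) \left(-4\right) = 22 \left(-4\right) = -88$)
$T{\left(G \right)} = -8$ ($T{\left(G \right)} = G - \left(G + 8\right) = G - \left(8 + G\right) = -8$)
$T{\left(\frac{\frac{-49 + 18}{9 - 32} - 80}{B} \right)} - 25476 = -8 - 25476 = -25484$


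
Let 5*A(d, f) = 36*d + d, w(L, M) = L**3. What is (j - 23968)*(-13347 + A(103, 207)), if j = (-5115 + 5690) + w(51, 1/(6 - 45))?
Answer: -6874950392/5 ≈ -1.3750e+9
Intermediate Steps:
A(d, f) = 37*d/5 (A(d, f) = (36*d + d)/5 = (37*d)/5 = 37*d/5)
j = 133226 (j = (-5115 + 5690) + 51**3 = 575 + 132651 = 133226)
(j - 23968)*(-13347 + A(103, 207)) = (133226 - 23968)*(-13347 + (37/5)*103) = 109258*(-13347 + 3811/5) = 109258*(-62924/5) = -6874950392/5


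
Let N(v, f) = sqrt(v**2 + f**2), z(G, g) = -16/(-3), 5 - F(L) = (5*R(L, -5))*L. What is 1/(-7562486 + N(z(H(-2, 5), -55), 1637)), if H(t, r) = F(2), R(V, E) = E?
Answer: -68062374/514720726383587 - 3*sqrt(24118177)/514720726383587 ≈ -1.3226e-7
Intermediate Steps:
F(L) = 5 + 25*L (F(L) = 5 - 5*(-5)*L = 5 - (-25)*L = 5 + 25*L)
H(t, r) = 55 (H(t, r) = 5 + 25*2 = 5 + 50 = 55)
z(G, g) = 16/3 (z(G, g) = -16*(-1/3) = 16/3)
N(v, f) = sqrt(f**2 + v**2)
1/(-7562486 + N(z(H(-2, 5), -55), 1637)) = 1/(-7562486 + sqrt(1637**2 + (16/3)**2)) = 1/(-7562486 + sqrt(2679769 + 256/9)) = 1/(-7562486 + sqrt(24118177/9)) = 1/(-7562486 + sqrt(24118177)/3)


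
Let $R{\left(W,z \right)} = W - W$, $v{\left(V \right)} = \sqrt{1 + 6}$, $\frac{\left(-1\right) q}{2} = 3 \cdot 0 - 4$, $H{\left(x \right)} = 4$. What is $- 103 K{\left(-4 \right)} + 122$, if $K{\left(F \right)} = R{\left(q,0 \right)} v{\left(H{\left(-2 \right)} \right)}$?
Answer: $122$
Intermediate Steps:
$q = 8$ ($q = - 2 \left(3 \cdot 0 - 4\right) = - 2 \left(0 - 4\right) = \left(-2\right) \left(-4\right) = 8$)
$v{\left(V \right)} = \sqrt{7}$
$R{\left(W,z \right)} = 0$
$K{\left(F \right)} = 0$ ($K{\left(F \right)} = 0 \sqrt{7} = 0$)
$- 103 K{\left(-4 \right)} + 122 = \left(-103\right) 0 + 122 = 0 + 122 = 122$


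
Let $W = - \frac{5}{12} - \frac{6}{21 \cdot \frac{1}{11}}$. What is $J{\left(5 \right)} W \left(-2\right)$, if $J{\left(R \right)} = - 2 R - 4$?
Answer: $- \frac{299}{3} \approx -99.667$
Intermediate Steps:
$J{\left(R \right)} = -4 - 2 R$
$W = - \frac{299}{84}$ ($W = \left(-5\right) \frac{1}{12} - \frac{6}{21 \cdot \frac{1}{11}} = - \frac{5}{12} - \frac{6}{\frac{21}{11}} = - \frac{5}{12} - \frac{22}{7} = - \frac{299}{84} \approx -3.5595$)
$J{\left(5 \right)} W \left(-2\right) = \left(-4 - 10\right) \left(- \frac{299}{84}\right) \left(-2\right) = \left(-14\right) \left(- \frac{299}{84}\right) \left(-2\right) = \frac{299}{6} \left(-2\right) = - \frac{299}{3}$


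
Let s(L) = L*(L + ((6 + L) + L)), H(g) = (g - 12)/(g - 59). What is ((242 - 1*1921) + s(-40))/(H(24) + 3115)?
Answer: 100835/109013 ≈ 0.92498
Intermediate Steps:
H(g) = (-12 + g)/(-59 + g)
s(L) = L*(6 + 3*L) (s(L) = L*(L + (6 + 2*L)) = L*(6 + 3*L))
((242 - 1*1921) + s(-40))/(H(24) + 3115) = ((242 - 1*1921) + 3*(-40)*(2 - 40))/((-12 + 24)/(-59 + 24) + 3115) = ((242 - 1921) + 3*(-40)*(-38))/(12/(-35) + 3115) = (-1679 + 4560)/(-1/35*12 + 3115) = 2881/(-12/35 + 3115) = 2881/(109013/35) = 2881*(35/109013) = 100835/109013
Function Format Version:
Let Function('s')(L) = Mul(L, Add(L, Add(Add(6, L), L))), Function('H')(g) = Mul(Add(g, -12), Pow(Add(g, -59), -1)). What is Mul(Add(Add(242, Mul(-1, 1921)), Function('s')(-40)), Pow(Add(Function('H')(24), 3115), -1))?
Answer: Rational(100835, 109013) ≈ 0.92498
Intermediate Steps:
Function('H')(g) = Mul(Pow(Add(-59, g), -1), Add(-12, g)) (Function('H')(g) = Mul(Add(-12, g), Pow(Add(-59, g), -1)) = Mul(Pow(Add(-59, g), -1), Add(-12, g)))
Function('s')(L) = Mul(L, Add(6, Mul(3, L))) (Function('s')(L) = Mul(L, Add(L, Add(6, Mul(2, L)))) = Mul(L, Add(6, Mul(3, L))))
Mul(Add(Add(242, Mul(-1, 1921)), Function('s')(-40)), Pow(Add(Function('H')(24), 3115), -1)) = Mul(Add(Add(242, Mul(-1, 1921)), Mul(3, -40, Add(2, -40))), Pow(Add(Mul(Pow(Add(-59, 24), -1), Add(-12, 24)), 3115), -1)) = Mul(Add(Add(242, -1921), Mul(3, -40, -38)), Pow(Add(Mul(Pow(-35, -1), 12), 3115), -1)) = Mul(Add(-1679, 4560), Pow(Add(Mul(Rational(-1, 35), 12), 3115), -1)) = Mul(2881, Pow(Add(Rational(-12, 35), 3115), -1)) = Mul(2881, Pow(Rational(109013, 35), -1)) = Mul(2881, Rational(35, 109013)) = Rational(100835, 109013)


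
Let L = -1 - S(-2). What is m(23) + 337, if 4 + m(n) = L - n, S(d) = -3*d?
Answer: 303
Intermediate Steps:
L = -7 (L = -1 - (-3)*(-2) = -1 - 1*6 = -1 - 6 = -7)
m(n) = -11 - n (m(n) = -4 + (-7 - n) = -11 - n)
m(23) + 337 = (-11 - 1*23) + 337 = (-11 - 23) + 337 = -34 + 337 = 303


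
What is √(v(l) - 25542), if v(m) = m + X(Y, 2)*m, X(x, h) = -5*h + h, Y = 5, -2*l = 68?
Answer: 2*I*√6326 ≈ 159.07*I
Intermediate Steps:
l = -34 (l = -½*68 = -34)
X(x, h) = -4*h
v(m) = -7*m (v(m) = m + (-4*2)*m = m - 8*m = -7*m)
√(v(l) - 25542) = √(-7*(-34) - 25542) = √(238 - 25542) = √(-25304) = 2*I*√6326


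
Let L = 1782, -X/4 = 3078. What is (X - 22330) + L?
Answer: -32860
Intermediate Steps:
X = -12312 (X = -4*3078 = -12312)
(X - 22330) + L = (-12312 - 22330) + 1782 = -34642 + 1782 = -32860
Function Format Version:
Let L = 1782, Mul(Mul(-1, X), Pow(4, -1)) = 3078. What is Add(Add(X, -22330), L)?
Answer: -32860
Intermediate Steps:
X = -12312 (X = Mul(-4, 3078) = -12312)
Add(Add(X, -22330), L) = Add(Add(-12312, -22330), 1782) = Add(-34642, 1782) = -32860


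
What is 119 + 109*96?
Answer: 10583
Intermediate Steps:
119 + 109*96 = 119 + 10464 = 10583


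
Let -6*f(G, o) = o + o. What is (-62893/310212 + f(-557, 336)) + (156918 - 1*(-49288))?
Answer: 63932769035/310212 ≈ 2.0609e+5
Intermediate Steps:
f(G, o) = -o/3 (f(G, o) = -(o + o)/6 = -o/3)
(-62893/310212 + f(-557, 336)) + (156918 - 1*(-49288)) = (-62893/310212 - ⅓*336) + (156918 - 1*(-49288)) = (-62893*1/310212 - 112) + (156918 + 49288) = (-62893/310212 - 112) + 206206 = -34806637/310212 + 206206 = 63932769035/310212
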